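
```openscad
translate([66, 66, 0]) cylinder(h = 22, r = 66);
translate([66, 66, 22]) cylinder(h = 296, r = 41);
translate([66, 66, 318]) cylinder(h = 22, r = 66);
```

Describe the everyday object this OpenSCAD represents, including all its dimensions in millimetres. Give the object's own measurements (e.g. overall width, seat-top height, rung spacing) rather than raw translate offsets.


A spool: two coaxial disc flanges of radius 66 mm and thickness 22 mm, joined by a core cylinder of radius 41 mm and height 296 mm. The lower flange rests on z = 0 and the three cylinders share a vertical axis.


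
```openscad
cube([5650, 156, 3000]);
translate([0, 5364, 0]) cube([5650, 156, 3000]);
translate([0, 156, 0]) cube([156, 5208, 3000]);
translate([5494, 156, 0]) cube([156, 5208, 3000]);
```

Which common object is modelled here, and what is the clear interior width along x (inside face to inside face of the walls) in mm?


A house (or room) frame. The interior width is 5338 mm.

Four 3000 mm walls enclosing a rectangle with no floor or roof — a room or house frame. Outside width is 5650 mm and wall thickness is 156 mm, so the interior width is 5650 − 2 × 156 = 5338 mm.


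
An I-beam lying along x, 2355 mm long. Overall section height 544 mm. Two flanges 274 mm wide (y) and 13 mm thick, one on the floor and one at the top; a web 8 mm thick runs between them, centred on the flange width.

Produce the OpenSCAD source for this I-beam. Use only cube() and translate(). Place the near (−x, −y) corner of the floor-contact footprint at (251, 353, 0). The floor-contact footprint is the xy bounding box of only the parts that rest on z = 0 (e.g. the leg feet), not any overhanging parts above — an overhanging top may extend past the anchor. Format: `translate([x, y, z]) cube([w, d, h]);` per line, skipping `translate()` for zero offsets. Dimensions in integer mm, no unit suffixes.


translate([251, 353, 0]) cube([2355, 274, 13]);
translate([251, 486, 13]) cube([2355, 8, 518]);
translate([251, 353, 531]) cube([2355, 274, 13]);


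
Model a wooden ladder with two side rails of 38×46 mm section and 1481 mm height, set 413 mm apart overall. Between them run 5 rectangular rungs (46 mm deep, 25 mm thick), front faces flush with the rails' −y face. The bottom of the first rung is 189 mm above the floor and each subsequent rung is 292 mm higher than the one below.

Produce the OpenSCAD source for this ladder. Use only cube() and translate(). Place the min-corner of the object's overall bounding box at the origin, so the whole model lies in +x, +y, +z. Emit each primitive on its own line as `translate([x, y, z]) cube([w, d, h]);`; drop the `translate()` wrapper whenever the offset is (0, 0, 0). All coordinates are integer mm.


cube([38, 46, 1481]);
translate([375, 0, 0]) cube([38, 46, 1481]);
translate([38, 0, 189]) cube([337, 46, 25]);
translate([38, 0, 481]) cube([337, 46, 25]);
translate([38, 0, 773]) cube([337, 46, 25]);
translate([38, 0, 1065]) cube([337, 46, 25]);
translate([38, 0, 1357]) cube([337, 46, 25]);


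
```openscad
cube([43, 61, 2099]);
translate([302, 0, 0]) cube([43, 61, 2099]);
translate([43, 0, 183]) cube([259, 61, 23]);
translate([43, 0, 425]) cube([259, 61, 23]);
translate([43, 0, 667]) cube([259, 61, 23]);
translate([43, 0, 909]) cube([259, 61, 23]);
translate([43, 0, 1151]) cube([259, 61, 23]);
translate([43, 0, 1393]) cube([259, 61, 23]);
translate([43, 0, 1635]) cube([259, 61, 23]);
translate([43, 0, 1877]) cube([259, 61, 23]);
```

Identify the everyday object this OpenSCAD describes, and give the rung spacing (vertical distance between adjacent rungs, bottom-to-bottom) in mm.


A ladder. The rung spacing is 242 mm.

Two tall 43×61 posts with 8 short bars between them — a ladder. Adjacent rungs sit at z = 183 and z = 425, so the spacing is 425 − 183 = 242 mm.


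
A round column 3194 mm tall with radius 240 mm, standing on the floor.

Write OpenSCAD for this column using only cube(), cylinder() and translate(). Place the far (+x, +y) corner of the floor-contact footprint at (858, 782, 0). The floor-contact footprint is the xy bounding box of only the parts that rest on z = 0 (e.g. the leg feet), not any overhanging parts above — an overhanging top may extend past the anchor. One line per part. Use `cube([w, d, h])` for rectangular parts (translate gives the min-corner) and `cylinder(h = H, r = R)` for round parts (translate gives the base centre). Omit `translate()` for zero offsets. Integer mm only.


translate([618, 542, 0]) cylinder(h = 3194, r = 240);


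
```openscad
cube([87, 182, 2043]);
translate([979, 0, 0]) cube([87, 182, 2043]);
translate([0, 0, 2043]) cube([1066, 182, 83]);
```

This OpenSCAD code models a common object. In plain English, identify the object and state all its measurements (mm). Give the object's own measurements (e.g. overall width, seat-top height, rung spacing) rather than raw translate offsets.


A door frame. The clear opening is 892 mm wide and 2043 mm high. Two 87 mm wide jambs, 182 mm deep, stand either side of the opening from the floor to the top of the opening. A 83 mm thick head sits across the top of both jambs, spanning the full outside width of the frame.


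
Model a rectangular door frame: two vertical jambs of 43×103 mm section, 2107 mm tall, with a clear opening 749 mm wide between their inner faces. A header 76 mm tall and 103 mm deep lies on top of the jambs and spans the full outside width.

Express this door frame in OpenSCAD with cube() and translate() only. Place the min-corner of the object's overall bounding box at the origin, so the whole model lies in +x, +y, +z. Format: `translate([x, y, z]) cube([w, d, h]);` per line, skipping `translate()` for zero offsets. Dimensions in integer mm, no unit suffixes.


cube([43, 103, 2107]);
translate([792, 0, 0]) cube([43, 103, 2107]);
translate([0, 0, 2107]) cube([835, 103, 76]);


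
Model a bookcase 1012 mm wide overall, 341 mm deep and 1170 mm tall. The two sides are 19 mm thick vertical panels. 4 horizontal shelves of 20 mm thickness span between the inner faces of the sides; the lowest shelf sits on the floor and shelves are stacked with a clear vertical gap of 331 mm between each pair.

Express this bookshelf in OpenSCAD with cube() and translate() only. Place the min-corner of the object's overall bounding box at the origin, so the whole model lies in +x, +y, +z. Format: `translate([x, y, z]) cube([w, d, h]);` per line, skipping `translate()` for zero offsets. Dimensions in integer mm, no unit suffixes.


cube([19, 341, 1170]);
translate([993, 0, 0]) cube([19, 341, 1170]);
translate([19, 0, 0]) cube([974, 341, 20]);
translate([19, 0, 351]) cube([974, 341, 20]);
translate([19, 0, 702]) cube([974, 341, 20]);
translate([19, 0, 1053]) cube([974, 341, 20]);


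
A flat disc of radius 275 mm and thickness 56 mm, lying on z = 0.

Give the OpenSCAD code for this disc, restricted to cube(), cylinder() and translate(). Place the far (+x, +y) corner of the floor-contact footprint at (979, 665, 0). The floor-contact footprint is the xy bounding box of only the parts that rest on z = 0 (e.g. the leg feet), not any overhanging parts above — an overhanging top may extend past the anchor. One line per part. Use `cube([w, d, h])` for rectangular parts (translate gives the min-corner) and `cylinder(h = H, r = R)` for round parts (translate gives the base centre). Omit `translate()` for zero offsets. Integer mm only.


translate([704, 390, 0]) cylinder(h = 56, r = 275);


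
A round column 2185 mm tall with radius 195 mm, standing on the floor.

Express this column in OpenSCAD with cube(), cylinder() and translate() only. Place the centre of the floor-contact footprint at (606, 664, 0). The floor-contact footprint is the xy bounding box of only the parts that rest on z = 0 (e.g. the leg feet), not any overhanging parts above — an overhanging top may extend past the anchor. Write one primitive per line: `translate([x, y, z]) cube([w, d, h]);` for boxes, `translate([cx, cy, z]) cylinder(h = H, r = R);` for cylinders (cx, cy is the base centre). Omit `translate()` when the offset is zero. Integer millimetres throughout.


translate([606, 664, 0]) cylinder(h = 2185, r = 195);


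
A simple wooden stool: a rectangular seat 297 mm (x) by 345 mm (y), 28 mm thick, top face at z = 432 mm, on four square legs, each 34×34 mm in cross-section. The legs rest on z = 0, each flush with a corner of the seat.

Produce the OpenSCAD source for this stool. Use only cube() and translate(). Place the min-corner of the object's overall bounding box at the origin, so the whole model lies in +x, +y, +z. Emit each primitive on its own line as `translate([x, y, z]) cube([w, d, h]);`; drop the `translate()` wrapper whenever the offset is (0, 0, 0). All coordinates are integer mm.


translate([0, 0, 404]) cube([297, 345, 28]);
cube([34, 34, 404]);
translate([263, 0, 0]) cube([34, 34, 404]);
translate([0, 311, 0]) cube([34, 34, 404]);
translate([263, 311, 0]) cube([34, 34, 404]);


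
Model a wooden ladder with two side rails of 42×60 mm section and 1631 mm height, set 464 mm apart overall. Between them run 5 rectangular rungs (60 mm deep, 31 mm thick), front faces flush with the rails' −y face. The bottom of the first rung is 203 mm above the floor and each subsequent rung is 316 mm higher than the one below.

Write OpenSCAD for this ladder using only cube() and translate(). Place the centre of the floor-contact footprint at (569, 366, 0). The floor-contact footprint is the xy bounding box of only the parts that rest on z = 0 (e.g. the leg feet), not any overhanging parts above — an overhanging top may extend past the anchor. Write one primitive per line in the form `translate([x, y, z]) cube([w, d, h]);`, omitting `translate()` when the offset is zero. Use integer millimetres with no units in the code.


translate([337, 336, 0]) cube([42, 60, 1631]);
translate([759, 336, 0]) cube([42, 60, 1631]);
translate([379, 336, 203]) cube([380, 60, 31]);
translate([379, 336, 519]) cube([380, 60, 31]);
translate([379, 336, 835]) cube([380, 60, 31]);
translate([379, 336, 1151]) cube([380, 60, 31]);
translate([379, 336, 1467]) cube([380, 60, 31]);


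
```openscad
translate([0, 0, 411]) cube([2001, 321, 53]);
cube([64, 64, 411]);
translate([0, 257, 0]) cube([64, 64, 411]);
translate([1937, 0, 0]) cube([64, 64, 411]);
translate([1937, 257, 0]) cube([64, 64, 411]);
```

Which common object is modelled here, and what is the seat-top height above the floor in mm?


A bench. The seat-top height is 464 mm.

A long slab on four corner posts — a bench. The slab sits at z = 411 with thickness 53, so the top is 411 + 53 = 464 mm.


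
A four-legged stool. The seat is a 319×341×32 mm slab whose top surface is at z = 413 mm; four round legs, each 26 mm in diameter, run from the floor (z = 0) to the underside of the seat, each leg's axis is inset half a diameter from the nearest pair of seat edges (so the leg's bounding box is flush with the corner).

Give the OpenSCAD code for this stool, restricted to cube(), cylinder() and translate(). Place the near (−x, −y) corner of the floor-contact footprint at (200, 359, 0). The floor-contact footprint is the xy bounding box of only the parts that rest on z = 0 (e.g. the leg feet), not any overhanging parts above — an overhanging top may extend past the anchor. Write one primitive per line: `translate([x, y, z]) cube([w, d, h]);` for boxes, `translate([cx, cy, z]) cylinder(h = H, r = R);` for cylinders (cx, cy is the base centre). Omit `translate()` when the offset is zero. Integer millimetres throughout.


// leg_h = 413 - 32 = 381
translate([200, 359, 381]) cube([319, 341, 32]);
translate([213, 372, 0]) cylinder(h = 381, r = 13);
translate([506, 372, 0]) cylinder(h = 381, r = 13);
translate([213, 687, 0]) cylinder(h = 381, r = 13);
translate([506, 687, 0]) cylinder(h = 381, r = 13);


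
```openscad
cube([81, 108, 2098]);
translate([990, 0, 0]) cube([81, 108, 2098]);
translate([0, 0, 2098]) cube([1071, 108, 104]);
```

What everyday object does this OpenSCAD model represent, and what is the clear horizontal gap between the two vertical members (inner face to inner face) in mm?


A door frame. The clear opening width is 909 mm.

Two 2098 mm tall posts with a header on top — a door frame. The left jamb is 81 mm wide at x = 0; the right jamb starts at x = 990. The clear opening is 990 − 81 = 909 mm.


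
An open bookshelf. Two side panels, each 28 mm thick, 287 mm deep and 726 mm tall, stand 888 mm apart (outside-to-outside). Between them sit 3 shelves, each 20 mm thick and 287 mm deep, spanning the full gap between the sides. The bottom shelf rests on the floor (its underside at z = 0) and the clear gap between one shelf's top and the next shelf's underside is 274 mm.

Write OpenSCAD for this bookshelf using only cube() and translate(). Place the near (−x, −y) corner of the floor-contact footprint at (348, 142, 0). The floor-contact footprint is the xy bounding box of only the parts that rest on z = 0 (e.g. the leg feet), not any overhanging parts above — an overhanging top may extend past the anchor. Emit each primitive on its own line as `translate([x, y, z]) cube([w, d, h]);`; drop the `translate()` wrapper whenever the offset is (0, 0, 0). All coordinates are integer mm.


translate([348, 142, 0]) cube([28, 287, 726]);
translate([1208, 142, 0]) cube([28, 287, 726]);
translate([376, 142, 0]) cube([832, 287, 20]);
translate([376, 142, 294]) cube([832, 287, 20]);
translate([376, 142, 588]) cube([832, 287, 20]);


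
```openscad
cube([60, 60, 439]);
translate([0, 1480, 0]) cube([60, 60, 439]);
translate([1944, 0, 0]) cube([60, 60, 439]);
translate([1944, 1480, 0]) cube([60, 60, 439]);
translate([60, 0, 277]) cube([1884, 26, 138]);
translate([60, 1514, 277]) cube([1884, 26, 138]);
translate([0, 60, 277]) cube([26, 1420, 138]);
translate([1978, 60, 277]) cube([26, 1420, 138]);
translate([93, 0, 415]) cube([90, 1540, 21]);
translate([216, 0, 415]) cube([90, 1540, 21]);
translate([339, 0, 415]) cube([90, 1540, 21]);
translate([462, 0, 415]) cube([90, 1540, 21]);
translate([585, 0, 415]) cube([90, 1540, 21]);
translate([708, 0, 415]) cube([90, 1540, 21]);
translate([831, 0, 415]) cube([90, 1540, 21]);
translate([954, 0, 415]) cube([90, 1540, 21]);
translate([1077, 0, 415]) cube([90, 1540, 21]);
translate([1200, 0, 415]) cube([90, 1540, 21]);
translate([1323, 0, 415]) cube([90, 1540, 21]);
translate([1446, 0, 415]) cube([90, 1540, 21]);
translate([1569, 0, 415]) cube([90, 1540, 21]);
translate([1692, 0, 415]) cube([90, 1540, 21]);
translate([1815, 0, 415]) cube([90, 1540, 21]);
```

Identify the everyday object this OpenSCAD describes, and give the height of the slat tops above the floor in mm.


A bed frame. The slat-top height is 436 mm.

Four posts, four rails, and a row of slats — a bed frame. Slats sit on the rails at z = 277 + 138 = 415; with slat thickness 21, the top is 436 mm.


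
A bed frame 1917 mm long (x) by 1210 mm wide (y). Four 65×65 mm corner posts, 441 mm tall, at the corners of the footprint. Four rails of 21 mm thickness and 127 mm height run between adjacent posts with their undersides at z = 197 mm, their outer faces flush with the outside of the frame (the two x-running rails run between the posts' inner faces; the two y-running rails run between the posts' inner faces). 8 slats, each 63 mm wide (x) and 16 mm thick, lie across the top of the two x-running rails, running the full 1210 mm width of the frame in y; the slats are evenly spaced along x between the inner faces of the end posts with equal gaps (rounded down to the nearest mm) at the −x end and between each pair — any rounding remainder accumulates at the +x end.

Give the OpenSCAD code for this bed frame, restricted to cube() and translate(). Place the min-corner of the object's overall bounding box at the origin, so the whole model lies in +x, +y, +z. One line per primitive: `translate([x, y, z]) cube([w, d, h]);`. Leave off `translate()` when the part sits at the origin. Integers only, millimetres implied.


cube([65, 65, 441]);
translate([0, 1145, 0]) cube([65, 65, 441]);
translate([1852, 0, 0]) cube([65, 65, 441]);
translate([1852, 1145, 0]) cube([65, 65, 441]);
translate([65, 0, 197]) cube([1787, 21, 127]);
translate([65, 1189, 197]) cube([1787, 21, 127]);
translate([0, 65, 197]) cube([21, 1080, 127]);
translate([1896, 65, 197]) cube([21, 1080, 127]);
translate([207, 0, 324]) cube([63, 1210, 16]);
translate([412, 0, 324]) cube([63, 1210, 16]);
translate([617, 0, 324]) cube([63, 1210, 16]);
translate([822, 0, 324]) cube([63, 1210, 16]);
translate([1027, 0, 324]) cube([63, 1210, 16]);
translate([1232, 0, 324]) cube([63, 1210, 16]);
translate([1437, 0, 324]) cube([63, 1210, 16]);
translate([1642, 0, 324]) cube([63, 1210, 16]);


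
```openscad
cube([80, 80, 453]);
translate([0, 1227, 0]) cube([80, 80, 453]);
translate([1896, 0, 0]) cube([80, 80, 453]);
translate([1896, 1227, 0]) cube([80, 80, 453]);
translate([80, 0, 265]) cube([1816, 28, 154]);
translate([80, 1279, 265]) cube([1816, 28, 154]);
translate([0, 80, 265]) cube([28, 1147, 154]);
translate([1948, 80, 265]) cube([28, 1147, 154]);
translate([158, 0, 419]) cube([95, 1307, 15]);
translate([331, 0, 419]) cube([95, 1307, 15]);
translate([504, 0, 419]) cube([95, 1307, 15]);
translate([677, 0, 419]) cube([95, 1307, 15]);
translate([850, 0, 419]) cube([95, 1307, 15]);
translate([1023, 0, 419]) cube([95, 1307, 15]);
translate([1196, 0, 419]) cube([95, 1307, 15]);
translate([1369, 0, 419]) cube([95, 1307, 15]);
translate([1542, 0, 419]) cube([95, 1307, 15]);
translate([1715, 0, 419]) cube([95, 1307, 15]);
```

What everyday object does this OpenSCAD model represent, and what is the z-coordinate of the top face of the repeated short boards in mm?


A bed frame. The slat-top height is 434 mm.

Four posts, four rails, and a row of slats — a bed frame. Slats sit on the rails at z = 265 + 154 = 419; with slat thickness 15, the top is 434 mm.


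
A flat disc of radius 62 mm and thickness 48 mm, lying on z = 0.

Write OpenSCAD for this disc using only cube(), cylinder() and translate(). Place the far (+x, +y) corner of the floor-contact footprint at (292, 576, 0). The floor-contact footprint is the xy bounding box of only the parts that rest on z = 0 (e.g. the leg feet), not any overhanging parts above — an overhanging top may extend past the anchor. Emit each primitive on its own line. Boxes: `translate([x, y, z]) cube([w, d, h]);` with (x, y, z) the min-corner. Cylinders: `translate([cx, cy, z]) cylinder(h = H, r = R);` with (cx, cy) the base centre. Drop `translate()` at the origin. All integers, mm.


translate([230, 514, 0]) cylinder(h = 48, r = 62);


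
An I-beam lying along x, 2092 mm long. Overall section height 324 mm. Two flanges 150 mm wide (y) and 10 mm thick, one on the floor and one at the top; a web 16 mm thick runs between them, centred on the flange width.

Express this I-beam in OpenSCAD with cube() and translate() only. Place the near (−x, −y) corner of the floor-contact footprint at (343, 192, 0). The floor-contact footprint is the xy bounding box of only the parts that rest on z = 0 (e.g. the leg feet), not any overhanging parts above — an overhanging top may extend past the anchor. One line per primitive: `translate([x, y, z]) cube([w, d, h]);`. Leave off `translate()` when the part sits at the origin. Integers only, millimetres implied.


translate([343, 192, 0]) cube([2092, 150, 10]);
translate([343, 259, 10]) cube([2092, 16, 304]);
translate([343, 192, 314]) cube([2092, 150, 10]);


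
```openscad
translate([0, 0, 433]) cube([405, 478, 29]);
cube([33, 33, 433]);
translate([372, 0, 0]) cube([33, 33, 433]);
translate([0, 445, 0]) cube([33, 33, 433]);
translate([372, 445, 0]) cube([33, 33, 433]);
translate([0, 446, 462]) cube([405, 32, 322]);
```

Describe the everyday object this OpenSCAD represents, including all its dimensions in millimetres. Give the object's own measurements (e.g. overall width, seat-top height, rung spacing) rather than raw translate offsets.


A chair. The seat is a 405×478×29 mm slab with its top at z = 462 mm, on four 33×33 mm corner legs (flush with the seat edges, standing on z = 0). A flat backrest 32 mm thick, 322 mm tall, spans the full seat width and rises from the seat top along its +y edge, rear face flush with the rear of the seat.


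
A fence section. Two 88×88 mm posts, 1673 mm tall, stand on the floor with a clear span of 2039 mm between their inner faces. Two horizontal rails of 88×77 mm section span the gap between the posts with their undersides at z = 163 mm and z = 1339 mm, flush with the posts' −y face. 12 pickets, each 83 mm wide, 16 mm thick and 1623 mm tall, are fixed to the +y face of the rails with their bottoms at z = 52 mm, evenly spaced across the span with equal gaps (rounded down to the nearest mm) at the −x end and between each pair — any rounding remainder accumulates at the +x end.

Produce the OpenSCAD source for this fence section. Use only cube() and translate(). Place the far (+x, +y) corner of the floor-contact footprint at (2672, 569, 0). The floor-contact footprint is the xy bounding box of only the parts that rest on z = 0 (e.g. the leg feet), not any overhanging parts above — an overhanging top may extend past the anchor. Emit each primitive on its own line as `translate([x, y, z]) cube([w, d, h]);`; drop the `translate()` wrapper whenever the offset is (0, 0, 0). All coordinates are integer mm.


translate([457, 481, 0]) cube([88, 88, 1673]);
translate([2584, 481, 0]) cube([88, 88, 1673]);
translate([545, 481, 163]) cube([2039, 88, 77]);
translate([545, 481, 1339]) cube([2039, 88, 77]);
translate([625, 569, 52]) cube([83, 16, 1623]);
translate([788, 569, 52]) cube([83, 16, 1623]);
translate([951, 569, 52]) cube([83, 16, 1623]);
translate([1114, 569, 52]) cube([83, 16, 1623]);
translate([1277, 569, 52]) cube([83, 16, 1623]);
translate([1440, 569, 52]) cube([83, 16, 1623]);
translate([1603, 569, 52]) cube([83, 16, 1623]);
translate([1766, 569, 52]) cube([83, 16, 1623]);
translate([1929, 569, 52]) cube([83, 16, 1623]);
translate([2092, 569, 52]) cube([83, 16, 1623]);
translate([2255, 569, 52]) cube([83, 16, 1623]);
translate([2418, 569, 52]) cube([83, 16, 1623]);


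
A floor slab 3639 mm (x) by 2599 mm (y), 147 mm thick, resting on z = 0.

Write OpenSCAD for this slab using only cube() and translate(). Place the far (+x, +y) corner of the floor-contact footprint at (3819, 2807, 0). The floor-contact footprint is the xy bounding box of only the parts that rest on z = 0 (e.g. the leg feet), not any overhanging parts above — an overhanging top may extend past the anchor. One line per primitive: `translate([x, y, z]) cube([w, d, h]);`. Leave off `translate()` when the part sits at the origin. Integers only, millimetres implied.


translate([180, 208, 0]) cube([3639, 2599, 147]);


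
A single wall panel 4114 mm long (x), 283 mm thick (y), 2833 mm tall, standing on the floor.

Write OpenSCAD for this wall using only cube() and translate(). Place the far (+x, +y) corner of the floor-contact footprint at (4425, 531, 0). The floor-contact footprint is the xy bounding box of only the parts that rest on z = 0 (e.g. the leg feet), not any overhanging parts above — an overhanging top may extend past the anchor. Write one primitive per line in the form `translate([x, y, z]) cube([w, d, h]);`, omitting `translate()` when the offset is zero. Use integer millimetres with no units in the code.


translate([311, 248, 0]) cube([4114, 283, 2833]);


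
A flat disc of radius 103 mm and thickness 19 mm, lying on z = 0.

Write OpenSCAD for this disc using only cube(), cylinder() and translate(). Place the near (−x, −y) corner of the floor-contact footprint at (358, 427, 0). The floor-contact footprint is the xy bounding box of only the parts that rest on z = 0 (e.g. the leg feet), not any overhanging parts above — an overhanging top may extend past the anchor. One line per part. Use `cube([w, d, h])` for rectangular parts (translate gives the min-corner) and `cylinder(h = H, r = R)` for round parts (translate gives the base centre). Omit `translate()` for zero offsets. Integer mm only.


translate([461, 530, 0]) cylinder(h = 19, r = 103);


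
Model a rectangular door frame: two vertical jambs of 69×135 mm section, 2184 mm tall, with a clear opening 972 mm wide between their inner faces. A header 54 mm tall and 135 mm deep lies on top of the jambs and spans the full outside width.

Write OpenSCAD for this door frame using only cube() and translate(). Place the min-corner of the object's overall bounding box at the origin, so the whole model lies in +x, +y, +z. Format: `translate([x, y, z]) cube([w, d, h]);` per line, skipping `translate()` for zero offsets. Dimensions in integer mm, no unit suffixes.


cube([69, 135, 2184]);
translate([1041, 0, 0]) cube([69, 135, 2184]);
translate([0, 0, 2184]) cube([1110, 135, 54]);


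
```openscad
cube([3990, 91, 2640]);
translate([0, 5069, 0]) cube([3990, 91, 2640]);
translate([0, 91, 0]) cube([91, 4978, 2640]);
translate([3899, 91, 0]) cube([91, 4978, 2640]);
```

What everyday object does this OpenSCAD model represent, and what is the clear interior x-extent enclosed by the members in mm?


A house (or room) frame. The interior width is 3808 mm.

Four 2640 mm walls enclosing a rectangle with no floor or roof — a room or house frame. Outside width is 3990 mm and wall thickness is 91 mm, so the interior width is 3990 − 2 × 91 = 3808 mm.


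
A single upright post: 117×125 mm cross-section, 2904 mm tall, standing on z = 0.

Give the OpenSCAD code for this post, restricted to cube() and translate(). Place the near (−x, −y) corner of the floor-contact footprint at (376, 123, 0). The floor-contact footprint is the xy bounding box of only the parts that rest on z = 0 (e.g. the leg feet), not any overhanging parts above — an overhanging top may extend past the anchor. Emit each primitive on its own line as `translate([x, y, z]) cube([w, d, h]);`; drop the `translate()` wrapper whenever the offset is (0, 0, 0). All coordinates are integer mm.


translate([376, 123, 0]) cube([117, 125, 2904]);


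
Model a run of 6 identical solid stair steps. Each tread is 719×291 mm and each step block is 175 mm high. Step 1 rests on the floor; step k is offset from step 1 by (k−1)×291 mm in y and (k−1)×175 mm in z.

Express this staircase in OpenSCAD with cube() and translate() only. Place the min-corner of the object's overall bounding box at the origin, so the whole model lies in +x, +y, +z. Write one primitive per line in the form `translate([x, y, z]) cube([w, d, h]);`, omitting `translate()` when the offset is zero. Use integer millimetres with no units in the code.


cube([719, 291, 175]);
translate([0, 291, 175]) cube([719, 291, 175]);
translate([0, 582, 350]) cube([719, 291, 175]);
translate([0, 873, 525]) cube([719, 291, 175]);
translate([0, 1164, 700]) cube([719, 291, 175]);
translate([0, 1455, 875]) cube([719, 291, 175]);


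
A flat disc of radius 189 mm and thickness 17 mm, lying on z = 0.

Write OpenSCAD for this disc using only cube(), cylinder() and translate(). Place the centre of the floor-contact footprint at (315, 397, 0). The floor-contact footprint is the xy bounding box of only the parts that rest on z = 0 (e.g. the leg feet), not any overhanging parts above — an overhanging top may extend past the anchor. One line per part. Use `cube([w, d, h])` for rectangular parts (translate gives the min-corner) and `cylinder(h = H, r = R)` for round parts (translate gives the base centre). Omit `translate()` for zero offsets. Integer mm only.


translate([315, 397, 0]) cylinder(h = 17, r = 189);


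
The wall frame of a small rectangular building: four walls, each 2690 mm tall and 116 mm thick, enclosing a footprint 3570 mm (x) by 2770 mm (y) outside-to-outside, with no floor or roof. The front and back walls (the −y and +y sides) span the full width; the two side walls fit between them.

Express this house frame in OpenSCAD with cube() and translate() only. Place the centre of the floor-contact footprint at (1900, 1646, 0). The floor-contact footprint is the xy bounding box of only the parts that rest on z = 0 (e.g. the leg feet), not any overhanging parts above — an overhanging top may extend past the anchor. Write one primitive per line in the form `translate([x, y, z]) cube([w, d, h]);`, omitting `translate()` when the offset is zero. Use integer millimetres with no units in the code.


translate([115, 261, 0]) cube([3570, 116, 2690]);
translate([115, 2915, 0]) cube([3570, 116, 2690]);
translate([115, 377, 0]) cube([116, 2538, 2690]);
translate([3569, 377, 0]) cube([116, 2538, 2690]);


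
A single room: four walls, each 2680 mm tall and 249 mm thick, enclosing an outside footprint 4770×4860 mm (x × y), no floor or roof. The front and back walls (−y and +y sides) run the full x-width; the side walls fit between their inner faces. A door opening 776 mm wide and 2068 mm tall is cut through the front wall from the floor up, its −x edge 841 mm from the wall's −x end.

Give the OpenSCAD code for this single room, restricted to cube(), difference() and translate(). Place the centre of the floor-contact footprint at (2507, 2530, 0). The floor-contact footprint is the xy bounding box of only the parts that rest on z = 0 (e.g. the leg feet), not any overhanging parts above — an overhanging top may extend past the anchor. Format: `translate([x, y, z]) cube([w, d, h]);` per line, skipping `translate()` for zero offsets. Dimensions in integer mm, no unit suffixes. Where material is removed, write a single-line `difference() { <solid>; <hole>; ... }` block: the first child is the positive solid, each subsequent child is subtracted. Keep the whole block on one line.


difference() { translate([122, 100, 0]) cube([4770, 249, 2680]); translate([963, 100, 0]) cube([776, 249, 2068]); }
translate([122, 4711, 0]) cube([4770, 249, 2680]);
translate([122, 349, 0]) cube([249, 4362, 2680]);
translate([4643, 349, 0]) cube([249, 4362, 2680]);


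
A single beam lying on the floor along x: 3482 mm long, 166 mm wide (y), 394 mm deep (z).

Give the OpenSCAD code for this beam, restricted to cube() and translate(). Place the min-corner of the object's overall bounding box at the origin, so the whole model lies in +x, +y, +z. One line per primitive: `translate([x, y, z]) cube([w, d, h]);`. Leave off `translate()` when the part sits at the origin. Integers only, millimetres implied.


cube([3482, 166, 394]);


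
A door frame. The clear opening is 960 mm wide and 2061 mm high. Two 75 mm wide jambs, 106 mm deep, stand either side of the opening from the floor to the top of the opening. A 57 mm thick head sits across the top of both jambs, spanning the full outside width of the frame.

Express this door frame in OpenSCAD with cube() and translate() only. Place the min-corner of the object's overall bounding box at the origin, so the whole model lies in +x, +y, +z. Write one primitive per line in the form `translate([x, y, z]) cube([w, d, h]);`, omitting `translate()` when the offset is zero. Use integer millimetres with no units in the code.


cube([75, 106, 2061]);
translate([1035, 0, 0]) cube([75, 106, 2061]);
translate([0, 0, 2061]) cube([1110, 106, 57]);


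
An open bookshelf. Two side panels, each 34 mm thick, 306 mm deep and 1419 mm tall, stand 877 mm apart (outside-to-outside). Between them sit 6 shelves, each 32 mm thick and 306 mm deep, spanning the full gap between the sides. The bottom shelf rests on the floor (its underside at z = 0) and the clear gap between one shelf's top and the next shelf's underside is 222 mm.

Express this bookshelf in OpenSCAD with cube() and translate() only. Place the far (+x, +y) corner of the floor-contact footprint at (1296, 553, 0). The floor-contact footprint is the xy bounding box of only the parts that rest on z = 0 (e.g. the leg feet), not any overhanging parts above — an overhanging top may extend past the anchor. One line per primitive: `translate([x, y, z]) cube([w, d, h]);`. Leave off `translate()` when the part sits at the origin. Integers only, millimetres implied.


translate([419, 247, 0]) cube([34, 306, 1419]);
translate([1262, 247, 0]) cube([34, 306, 1419]);
translate([453, 247, 0]) cube([809, 306, 32]);
translate([453, 247, 254]) cube([809, 306, 32]);
translate([453, 247, 508]) cube([809, 306, 32]);
translate([453, 247, 762]) cube([809, 306, 32]);
translate([453, 247, 1016]) cube([809, 306, 32]);
translate([453, 247, 1270]) cube([809, 306, 32]);


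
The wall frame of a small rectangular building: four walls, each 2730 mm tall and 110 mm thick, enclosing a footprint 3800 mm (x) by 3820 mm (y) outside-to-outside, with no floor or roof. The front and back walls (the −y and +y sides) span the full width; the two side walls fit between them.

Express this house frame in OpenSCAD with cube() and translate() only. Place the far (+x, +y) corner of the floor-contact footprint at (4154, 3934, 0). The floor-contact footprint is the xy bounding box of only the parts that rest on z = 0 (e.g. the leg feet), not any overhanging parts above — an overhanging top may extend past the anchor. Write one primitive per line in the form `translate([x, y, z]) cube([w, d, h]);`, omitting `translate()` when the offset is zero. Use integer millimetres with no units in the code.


translate([354, 114, 0]) cube([3800, 110, 2730]);
translate([354, 3824, 0]) cube([3800, 110, 2730]);
translate([354, 224, 0]) cube([110, 3600, 2730]);
translate([4044, 224, 0]) cube([110, 3600, 2730]);


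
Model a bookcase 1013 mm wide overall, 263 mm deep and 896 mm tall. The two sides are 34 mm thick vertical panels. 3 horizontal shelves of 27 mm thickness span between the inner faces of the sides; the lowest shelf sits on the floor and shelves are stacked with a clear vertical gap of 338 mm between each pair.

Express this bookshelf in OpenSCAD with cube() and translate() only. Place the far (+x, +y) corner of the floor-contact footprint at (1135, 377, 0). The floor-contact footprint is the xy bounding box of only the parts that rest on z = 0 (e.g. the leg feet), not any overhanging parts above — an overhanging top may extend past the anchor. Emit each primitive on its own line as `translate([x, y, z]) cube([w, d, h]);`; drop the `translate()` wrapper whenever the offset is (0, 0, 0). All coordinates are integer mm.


translate([122, 114, 0]) cube([34, 263, 896]);
translate([1101, 114, 0]) cube([34, 263, 896]);
translate([156, 114, 0]) cube([945, 263, 27]);
translate([156, 114, 365]) cube([945, 263, 27]);
translate([156, 114, 730]) cube([945, 263, 27]);


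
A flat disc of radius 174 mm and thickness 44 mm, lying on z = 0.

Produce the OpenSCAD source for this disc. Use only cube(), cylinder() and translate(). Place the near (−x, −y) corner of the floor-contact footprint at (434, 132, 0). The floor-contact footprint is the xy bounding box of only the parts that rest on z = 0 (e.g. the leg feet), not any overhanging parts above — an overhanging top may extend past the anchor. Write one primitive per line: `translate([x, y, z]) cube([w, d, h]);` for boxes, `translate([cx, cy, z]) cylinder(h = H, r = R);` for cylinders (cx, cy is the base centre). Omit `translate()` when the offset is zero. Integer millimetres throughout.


translate([608, 306, 0]) cylinder(h = 44, r = 174);


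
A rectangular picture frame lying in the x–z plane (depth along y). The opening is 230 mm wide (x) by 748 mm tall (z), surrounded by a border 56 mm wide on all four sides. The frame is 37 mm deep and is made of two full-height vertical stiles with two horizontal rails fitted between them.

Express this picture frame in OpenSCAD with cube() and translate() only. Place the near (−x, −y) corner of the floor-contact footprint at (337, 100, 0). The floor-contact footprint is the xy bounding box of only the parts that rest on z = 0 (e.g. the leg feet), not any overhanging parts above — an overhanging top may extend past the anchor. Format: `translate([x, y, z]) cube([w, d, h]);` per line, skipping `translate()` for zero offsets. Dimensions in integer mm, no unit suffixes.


translate([337, 100, 0]) cube([56, 37, 860]);
translate([623, 100, 0]) cube([56, 37, 860]);
translate([393, 100, 0]) cube([230, 37, 56]);
translate([393, 100, 804]) cube([230, 37, 56]);


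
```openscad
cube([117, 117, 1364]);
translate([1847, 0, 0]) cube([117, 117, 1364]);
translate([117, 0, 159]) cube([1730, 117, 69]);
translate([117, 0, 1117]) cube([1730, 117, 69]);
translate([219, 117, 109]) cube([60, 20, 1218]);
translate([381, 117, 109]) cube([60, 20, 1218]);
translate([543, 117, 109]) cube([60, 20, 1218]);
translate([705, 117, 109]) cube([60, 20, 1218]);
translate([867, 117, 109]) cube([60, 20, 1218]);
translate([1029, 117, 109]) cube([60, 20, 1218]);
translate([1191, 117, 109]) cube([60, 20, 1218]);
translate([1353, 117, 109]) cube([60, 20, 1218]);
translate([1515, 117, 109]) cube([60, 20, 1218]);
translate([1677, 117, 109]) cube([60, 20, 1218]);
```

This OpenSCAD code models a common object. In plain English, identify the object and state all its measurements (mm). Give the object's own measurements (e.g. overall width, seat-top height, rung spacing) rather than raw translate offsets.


A fence section. Two 117×117 mm posts, 1364 mm tall, stand on the floor with a clear span of 1730 mm between their inner faces. Two horizontal rails of 117×69 mm section span the gap between the posts with their undersides at z = 159 mm and z = 1117 mm, flush with the posts' −y face. 10 pickets, each 60 mm wide, 20 mm thick and 1218 mm tall, are fixed to the +y face of the rails with their bottoms at z = 109 mm, spaced across the span with a 102 mm gap after the −x post and between neighbouring pickets, with 110 mm left before the +x post.


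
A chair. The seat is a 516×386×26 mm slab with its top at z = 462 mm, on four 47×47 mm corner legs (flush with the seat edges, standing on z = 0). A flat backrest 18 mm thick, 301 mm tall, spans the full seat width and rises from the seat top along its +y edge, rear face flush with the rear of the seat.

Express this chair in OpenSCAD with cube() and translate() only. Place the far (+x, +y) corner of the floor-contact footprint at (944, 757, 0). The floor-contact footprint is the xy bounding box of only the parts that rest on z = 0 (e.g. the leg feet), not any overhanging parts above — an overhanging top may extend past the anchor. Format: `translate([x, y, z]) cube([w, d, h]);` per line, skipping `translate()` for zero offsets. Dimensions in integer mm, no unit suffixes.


// leg_h = 462 - 26 = 436
translate([428, 371, 436]) cube([516, 386, 26]);
translate([428, 371, 0]) cube([47, 47, 436]);
translate([897, 371, 0]) cube([47, 47, 436]);
translate([428, 710, 0]) cube([47, 47, 436]);
translate([897, 710, 0]) cube([47, 47, 436]);
translate([428, 739, 462]) cube([516, 18, 301]);


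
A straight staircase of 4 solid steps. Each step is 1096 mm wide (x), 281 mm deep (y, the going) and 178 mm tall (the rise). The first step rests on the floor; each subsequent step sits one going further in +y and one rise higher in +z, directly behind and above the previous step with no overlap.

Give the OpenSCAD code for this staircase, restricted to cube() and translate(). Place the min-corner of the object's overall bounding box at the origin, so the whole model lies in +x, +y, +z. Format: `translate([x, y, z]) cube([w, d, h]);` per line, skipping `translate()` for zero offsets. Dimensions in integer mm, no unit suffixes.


cube([1096, 281, 178]);
translate([0, 281, 178]) cube([1096, 281, 178]);
translate([0, 562, 356]) cube([1096, 281, 178]);
translate([0, 843, 534]) cube([1096, 281, 178]);


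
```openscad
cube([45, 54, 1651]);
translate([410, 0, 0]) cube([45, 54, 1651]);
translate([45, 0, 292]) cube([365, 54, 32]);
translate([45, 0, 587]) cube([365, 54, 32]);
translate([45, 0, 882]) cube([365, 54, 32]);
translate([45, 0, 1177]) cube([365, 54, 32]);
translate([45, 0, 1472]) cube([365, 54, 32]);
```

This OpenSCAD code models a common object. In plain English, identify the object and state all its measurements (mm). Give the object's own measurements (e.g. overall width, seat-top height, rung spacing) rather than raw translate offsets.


A straight ladder. Two 45×54 mm vertical rails, 1651 mm tall, stand 455 mm apart (outside-to-outside) with their front faces coplanar on the −y side. 5 rungs, each 54 mm deep and 32 mm tall, span between the inner faces of the rails, front faces flush with the rails. The lowest rung's underside is at z = 292 mm and rungs are spaced 295 mm apart (underside to underside).
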